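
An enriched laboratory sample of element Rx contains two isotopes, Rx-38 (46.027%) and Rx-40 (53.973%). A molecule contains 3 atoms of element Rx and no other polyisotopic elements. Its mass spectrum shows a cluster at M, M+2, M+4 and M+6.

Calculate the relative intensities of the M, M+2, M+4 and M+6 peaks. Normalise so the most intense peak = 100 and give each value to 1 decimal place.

24.2 : 85.3 : 100.0 : 39.1

Each Rx atom is independently Rx-38 (p = 0.46027) or Rx-40 (q = 0.53973); the cluster is the binomial expansion (p + q)^3.
P(M) = 0.46027^3 = 0.097507
P(M+2) = 3 × 0.46027^2 × 0.53973^1 = 0.343023
P(M+4) = 3 × 0.46027^1 × 0.53973^2 = 0.402242
P(M+6) = 0.53973^3 = 0.157228
The M+4 peak is largest (0.402242); scaling to 100 gives 24.2 : 85.3 : 100.0 : 39.1.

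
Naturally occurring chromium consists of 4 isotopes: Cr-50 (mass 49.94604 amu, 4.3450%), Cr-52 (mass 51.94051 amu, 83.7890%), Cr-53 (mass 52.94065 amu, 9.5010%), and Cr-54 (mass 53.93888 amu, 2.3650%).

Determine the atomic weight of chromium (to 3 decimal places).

51.996 amu

Average mass = Σ (abundance × isotope mass) = 0.043450 × 49.94604 + 0.837890 × 51.94051 + 0.095010 × 52.94065 + 0.023650 × 53.93888
= 2.170155 + 43.520434 + 5.029891 + 1.275655 = 51.996135 amu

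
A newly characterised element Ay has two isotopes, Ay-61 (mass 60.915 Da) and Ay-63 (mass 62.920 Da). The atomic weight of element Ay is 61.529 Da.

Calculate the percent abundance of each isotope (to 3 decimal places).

Let x be the fractional abundance of Ay-61; then Ay-63 has abundance 1 − x.
60.915·x + 62.920·(1 − x) = 61.529
(60.915 − 62.920)·x = 61.529 − 62.920
x = -1.391 / -2.005 = 0.69377 → 69.377% Ay-61, 30.623% Ay-63.

Ay-61: 69.377%, Ay-63: 30.623%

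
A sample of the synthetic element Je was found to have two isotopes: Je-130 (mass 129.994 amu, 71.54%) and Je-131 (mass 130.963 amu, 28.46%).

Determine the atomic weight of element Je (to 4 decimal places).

Weight each isotope mass by its fractional abundance: 0.7154 × 129.994 + 0.2846 × 130.963
= 92.99771 + 37.27207 = 130.26978 amu

130.2698 amu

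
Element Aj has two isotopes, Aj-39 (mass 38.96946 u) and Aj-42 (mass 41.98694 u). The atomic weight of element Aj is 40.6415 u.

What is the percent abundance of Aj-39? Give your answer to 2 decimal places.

44.59%

Let x be the fractional abundance of Aj-39; then Aj-42 has abundance 1 − x.
38.96946·x + 41.98694·(1 − x) = 40.6415
(38.96946 − 41.98694)·x = 40.6415 − 41.98694
x = -1.34544 / -3.01748 = 0.44588 → 44.59% Aj-39, 55.41% Aj-42.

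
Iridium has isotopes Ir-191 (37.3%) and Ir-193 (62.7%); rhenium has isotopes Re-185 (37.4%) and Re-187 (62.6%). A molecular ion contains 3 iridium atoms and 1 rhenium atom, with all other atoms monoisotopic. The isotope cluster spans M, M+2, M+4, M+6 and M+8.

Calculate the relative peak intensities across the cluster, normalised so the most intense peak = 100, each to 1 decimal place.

Iridium pattern (n=3): 0.05189512 : 0.26170165 : 0.43991135 : 0.24649188
Rhenium pattern (n=1): 0.3740 : 0.6260
Convolve the two distributions (both contribute in 2-u steps):
  M: 0.05189512×0.3740 = 0.019409
  M+2: 0.05189512×0.6260 + 0.26170165×0.3740 = 0.130363
  M+4: 0.26170165×0.6260 + 0.43991135×0.3740 = 0.328352
  M+6: 0.43991135×0.6260 + 0.24649188×0.3740 = 0.367572
  M+8: 0.24649188×0.6260 = 0.154304
Scale to base peak (0.367572) = 100: 5.3 : 35.5 : 89.3 : 100.0 : 42.0

5.3 : 35.5 : 89.3 : 100.0 : 42.0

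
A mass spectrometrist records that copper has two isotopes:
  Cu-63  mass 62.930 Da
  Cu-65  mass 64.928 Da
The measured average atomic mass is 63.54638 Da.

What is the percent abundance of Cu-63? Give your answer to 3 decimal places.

69.150%

Writing the weighted mean with unknown fraction x of Cu-63:
62.930·x + 64.928·(1 − x) = 63.54638
(62.930 − 64.928)·x = 63.54638 − 64.928
x = -1.38162 / -1.998 = 0.69150 → 69.150% Cu-63, 30.850% Cu-65.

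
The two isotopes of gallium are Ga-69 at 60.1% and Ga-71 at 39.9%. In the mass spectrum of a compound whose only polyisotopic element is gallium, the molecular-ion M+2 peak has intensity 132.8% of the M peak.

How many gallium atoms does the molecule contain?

2

For n independent Ga atoms, I(M+2)/I(M) = n · (abundance Ga-71) / (abundance Ga-69) = n · 0.399/0.601.
n = 1.328 × 0.601/0.399 = 2.00 ≈ 2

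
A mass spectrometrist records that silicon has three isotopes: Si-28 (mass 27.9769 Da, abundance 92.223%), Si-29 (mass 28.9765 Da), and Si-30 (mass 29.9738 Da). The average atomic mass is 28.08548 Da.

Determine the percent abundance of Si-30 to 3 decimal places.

3.092%

Let x and y be the fractions of Si-29 and Si-30. Then x + y = 1 − 0.92223 = 0.07777 and 28.9765x + 29.9738y = 28.08548 − 0.92223×27.9769 = 2.284343513.
Substituting: 28.9765x + 29.9738(0.07777 − x) = 2.284343513
(28.9765 − 29.9738)x = -0.046718913  ⇒  x = 0.04685, y = 0.03092
Si-29: 4.685%, Si-30: 3.092%.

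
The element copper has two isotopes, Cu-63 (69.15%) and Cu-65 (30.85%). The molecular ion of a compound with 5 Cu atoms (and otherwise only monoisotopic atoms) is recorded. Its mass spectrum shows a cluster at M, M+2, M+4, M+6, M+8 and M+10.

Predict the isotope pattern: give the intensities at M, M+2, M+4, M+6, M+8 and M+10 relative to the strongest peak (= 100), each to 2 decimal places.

44.83 : 100.00 : 89.23 : 39.81 : 8.88 : 0.79

Each Cu atom is independently Cu-63 (p = 0.6915) or Cu-65 (q = 0.3085); the cluster is the binomial expansion (p + q)^5.
P(M) = 0.6915^5 = 0.158111
P(M+2) = 5 × 0.6915^4 × 0.3085^1 = 0.352691
P(M+4) = 10 × 0.6915^3 × 0.3085^2 = 0.314693
P(M+6) = 10 × 0.6915^2 × 0.3085^3 = 0.140394
P(M+8) = 5 × 0.6915^1 × 0.3085^4 = 0.031317
P(M+10) = 0.3085^5 = 0.002794
The M+2 peak is largest (0.352691); scaling to 100 gives 44.83 : 100.00 : 89.23 : 39.81 : 8.88 : 0.79.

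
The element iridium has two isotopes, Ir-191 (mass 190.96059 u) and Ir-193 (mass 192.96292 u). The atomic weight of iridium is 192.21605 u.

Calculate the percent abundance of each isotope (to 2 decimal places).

Ir-191: 37.30%, Ir-193: 62.70%

With x = fraction of Ir-191 (so Ir-193 is 1 − x):
190.96059·x + 192.96292·(1 − x) = 192.21605
(190.96059 − 192.96292)·x = 192.21605 − 192.96292
x = -0.74687 / -2.00233 = 0.37300 → 37.30% Ir-191, 62.70% Ir-193.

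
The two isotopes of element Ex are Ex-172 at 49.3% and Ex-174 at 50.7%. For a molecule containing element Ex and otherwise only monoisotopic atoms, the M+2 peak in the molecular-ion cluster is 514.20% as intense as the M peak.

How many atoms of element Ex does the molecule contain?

The M+2/M ratio from n Ex atoms is n · q/p = n · 0.507/0.493.
n = 5.1420 × 0.493/0.507 = 5.00 ≈ 5

5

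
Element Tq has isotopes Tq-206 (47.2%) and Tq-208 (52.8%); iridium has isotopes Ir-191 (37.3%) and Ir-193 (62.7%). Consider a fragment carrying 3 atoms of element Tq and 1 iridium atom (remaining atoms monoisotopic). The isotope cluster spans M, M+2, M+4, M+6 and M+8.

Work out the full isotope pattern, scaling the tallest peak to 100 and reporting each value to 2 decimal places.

Element Tq pattern (n=3): 0.10515405 : 0.35288986 : 0.39475814 : 0.14719795
Iridium pattern (n=1): 0.3730 : 0.6270
Convolve the two distributions (both contribute in 2-u steps):
  M: 0.10515405×0.3730 = 0.039222
  M+2: 0.10515405×0.6270 + 0.35288986×0.3730 = 0.197560
  M+4: 0.35288986×0.6270 + 0.39475814×0.3730 = 0.368507
  M+6: 0.39475814×0.6270 + 0.14719795×0.3730 = 0.302418
  M+8: 0.14719795×0.6270 = 0.092293
Scale to base peak (0.368507) = 100: 10.64 : 53.61 : 100.00 : 82.07 : 25.05

10.64 : 53.61 : 100.00 : 82.07 : 25.05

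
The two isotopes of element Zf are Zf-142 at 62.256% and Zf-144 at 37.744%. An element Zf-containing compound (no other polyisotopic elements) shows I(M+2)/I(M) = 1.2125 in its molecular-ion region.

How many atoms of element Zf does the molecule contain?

2

For n independent Zf atoms, I(M+2)/I(M) = n · (abundance Zf-144) / (abundance Zf-142) = n · 0.37744/0.62256.
n = 1.2125 × 0.62256/0.37744 = 2.00 ≈ 2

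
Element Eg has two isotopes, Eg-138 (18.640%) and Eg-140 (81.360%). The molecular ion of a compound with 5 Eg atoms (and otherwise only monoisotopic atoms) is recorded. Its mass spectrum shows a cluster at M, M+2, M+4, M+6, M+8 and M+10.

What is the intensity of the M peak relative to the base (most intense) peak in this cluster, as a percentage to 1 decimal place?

0.1%

(0.18640 + 0.81360)^5 gives M 0.0002, M+2 0.0049, M+4 0.0429, M+6 0.1871, M+8 0.4084, M+10 0.3565; the largest is M+8.
P(M+8) = C(5,4) × 0.18640^1 × 0.81360^4 = 5 × 0.1864 × 0.43817113 = 0.408375 (base)
P(M) = C(5,0) × 0.18640^5 × 0.81360^0 = 1 × 0.00022502 × 1.0000 = 0.000225
Relative intensity = 0.000225 / 0.408375 × 100 = 0.1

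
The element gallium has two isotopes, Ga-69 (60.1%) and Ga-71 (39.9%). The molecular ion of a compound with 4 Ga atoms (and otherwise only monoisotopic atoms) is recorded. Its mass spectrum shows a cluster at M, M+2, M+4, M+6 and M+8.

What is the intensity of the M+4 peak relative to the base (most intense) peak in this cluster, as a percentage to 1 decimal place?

Term probabilities: M 0.1305, M+2 0.3465, M+4 0.3450, M+6 0.1527, M+8 0.0253. Base peak = M+2.
P(M+2) = C(4,1) × 0.601^3 × 0.399^1 = 4 × 0.2170818 × 0.3990 = 0.346463 (base)
P(M+4) = C(4,2) × 0.601^2 × 0.399^2 = 6 × 0.361201 × 0.159201 = 0.345021
Relative intensity = 0.345021 / 0.346463 × 100 = 99.6

99.6%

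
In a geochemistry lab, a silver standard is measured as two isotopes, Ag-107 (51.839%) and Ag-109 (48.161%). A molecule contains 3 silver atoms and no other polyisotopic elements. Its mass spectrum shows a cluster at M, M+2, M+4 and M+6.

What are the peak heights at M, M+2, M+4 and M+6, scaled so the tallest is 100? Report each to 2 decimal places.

35.88 : 100.00 : 92.90 : 28.77

Each Ag atom is independently Ag-107 (p = 0.51839) or Ag-109 (q = 0.48161); the cluster is the binomial expansion (p + q)^3.
P(M) = 0.51839^3 = 0.139306
P(M+2) = 3 × 0.51839^2 × 0.48161^1 = 0.388267
P(M+4) = 3 × 0.51839^1 × 0.48161^2 = 0.360719
P(M+6) = 0.48161^3 = 0.111709
The M+2 peak is largest (0.388267); scaling to 100 gives 35.88 : 100.00 : 92.90 : 28.77.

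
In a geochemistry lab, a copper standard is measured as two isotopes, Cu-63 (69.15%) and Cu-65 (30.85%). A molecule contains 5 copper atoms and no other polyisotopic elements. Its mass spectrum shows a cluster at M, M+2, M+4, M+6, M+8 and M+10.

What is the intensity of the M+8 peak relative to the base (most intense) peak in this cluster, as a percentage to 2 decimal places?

Binomial terms of (0.6915 + 0.3085)^5: M 0.1581, M+2 0.3527, M+4 0.3147, M+6 0.1404, M+8 0.0313, M+10 0.0028 → M+2 is the base peak.
P(M+2) = C(5,1) × 0.6915^4 × 0.3085^1 = 5 × 0.2286487 × 0.3085 = 0.352691 (base)
P(M+8) = C(5,4) × 0.6915^1 × 0.3085^4 = 5 × 0.6915 × 0.00905776 = 0.031317
Relative intensity = 0.031317 / 0.352691 × 100 = 8.88

8.88%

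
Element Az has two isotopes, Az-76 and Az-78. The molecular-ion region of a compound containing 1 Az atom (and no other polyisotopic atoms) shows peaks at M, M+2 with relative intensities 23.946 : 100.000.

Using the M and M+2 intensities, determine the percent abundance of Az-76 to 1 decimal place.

19.3%

If p is the fraction of Az that is Az-76, then I(M+2)/I(M) = [C(1,1)·p^0·(1−p)] / p^1 = 1·(1−p)/p = 100.000/23.946 = 4.1761
(1−p)/p = 4.1761/1 = 4.1761  ⇒  p = 1/(1 + 4.1761) = 0.1932
Az-76: 19.3%, Az-78: 80.7%.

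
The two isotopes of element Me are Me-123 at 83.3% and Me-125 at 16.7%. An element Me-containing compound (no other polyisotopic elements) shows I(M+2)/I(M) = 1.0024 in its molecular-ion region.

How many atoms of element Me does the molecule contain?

With n Me atoms, P(M+2)/P(M) = C(n,1)·p^(n−1)q / p^n = n·q/p = n · 0.167/0.833.
n = 1.0024 × 0.833/0.167 = 5.00 ≈ 5

5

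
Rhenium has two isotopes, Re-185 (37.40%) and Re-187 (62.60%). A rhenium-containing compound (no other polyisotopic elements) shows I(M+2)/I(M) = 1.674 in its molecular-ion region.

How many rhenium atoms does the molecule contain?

The M+2/M ratio from n Re atoms is n · q/p = n · 0.6260/0.3740.
n = 1.674 × 0.3740/0.6260 = 1.00 ≈ 1

1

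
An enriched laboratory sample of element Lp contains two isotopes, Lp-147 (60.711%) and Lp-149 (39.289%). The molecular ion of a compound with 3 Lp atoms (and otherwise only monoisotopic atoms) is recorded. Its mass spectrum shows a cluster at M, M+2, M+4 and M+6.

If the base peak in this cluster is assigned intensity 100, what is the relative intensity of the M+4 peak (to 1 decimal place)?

64.7

Binomial terms of (0.60711 + 0.39289)^3: M 0.2238, M+2 0.4344, M+4 0.2811, M+6 0.0606 → M+2 is the base peak.
P(M+2) = C(3,1) × 0.60711^2 × 0.39289^1 = 3 × 0.36858255 × 0.39289 = 0.434437 (base)
P(M+4) = C(3,2) × 0.60711^1 × 0.39289^2 = 3 × 0.60711 × 0.15436255 = 0.281145
Relative intensity = 0.281145 / 0.434437 × 100 = 64.7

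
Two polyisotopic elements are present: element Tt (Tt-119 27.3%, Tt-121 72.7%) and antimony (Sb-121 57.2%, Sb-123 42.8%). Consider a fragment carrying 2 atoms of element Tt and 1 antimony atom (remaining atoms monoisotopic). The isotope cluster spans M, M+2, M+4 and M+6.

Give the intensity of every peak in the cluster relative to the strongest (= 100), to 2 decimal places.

Element Tt pattern (n=2): 0.074529 : 0.396942 : 0.528529
Antimony pattern (n=1): 0.5720 : 0.4280
Convolve the two distributions (both contribute in 2-u steps):
  M: 0.074529×0.5720 = 0.042631
  M+2: 0.074529×0.4280 + 0.396942×0.5720 = 0.258949
  M+4: 0.396942×0.4280 + 0.528529×0.5720 = 0.472210
  M+6: 0.528529×0.4280 = 0.226210
Scale to base peak (0.472210) = 100: 9.03 : 54.84 : 100.00 : 47.90

9.03 : 54.84 : 100.00 : 47.90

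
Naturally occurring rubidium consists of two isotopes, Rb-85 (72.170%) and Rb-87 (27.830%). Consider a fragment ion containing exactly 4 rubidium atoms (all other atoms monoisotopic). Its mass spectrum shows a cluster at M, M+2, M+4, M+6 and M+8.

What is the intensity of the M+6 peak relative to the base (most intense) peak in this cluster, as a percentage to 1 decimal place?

14.9%

(0.72170 + 0.27830)^4 gives M 0.2713, M+2 0.4184, M+4 0.2420, M+6 0.0622, M+8 0.0060; the largest is M+2.
P(M+2) = C(4,1) × 0.72170^3 × 0.27830^1 = 4 × 0.37589809 × 0.2783 = 0.418450 (base)
P(M+6) = C(4,3) × 0.72170^1 × 0.27830^3 = 4 × 0.7217 × 0.02155458 = 0.062224
Relative intensity = 0.062224 / 0.418450 × 100 = 14.9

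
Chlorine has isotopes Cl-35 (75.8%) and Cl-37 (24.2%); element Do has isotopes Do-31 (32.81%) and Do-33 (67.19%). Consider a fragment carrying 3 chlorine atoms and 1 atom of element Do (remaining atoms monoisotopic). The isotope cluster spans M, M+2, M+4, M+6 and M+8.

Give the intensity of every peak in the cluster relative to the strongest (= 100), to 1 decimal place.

Chlorine pattern (n=3): 0.43551951 : 0.41713346 : 0.13317454 : 0.01417249
Element Do pattern (n=1): 0.3281 : 0.6719
Convolve the two distributions (both contribute in 2-u steps):
  M: 0.43551951×0.3281 = 0.142894
  M+2: 0.43551951×0.6719 + 0.41713346×0.3281 = 0.429487
  M+4: 0.41713346×0.6719 + 0.13317454×0.3281 = 0.323967
  M+6: 0.13317454×0.6719 + 0.01417249×0.3281 = 0.094130
  M+8: 0.01417249×0.6719 = 0.009522
Scale to base peak (0.429487) = 100: 33.3 : 100.0 : 75.4 : 21.9 : 2.2

33.3 : 100.0 : 75.4 : 21.9 : 2.2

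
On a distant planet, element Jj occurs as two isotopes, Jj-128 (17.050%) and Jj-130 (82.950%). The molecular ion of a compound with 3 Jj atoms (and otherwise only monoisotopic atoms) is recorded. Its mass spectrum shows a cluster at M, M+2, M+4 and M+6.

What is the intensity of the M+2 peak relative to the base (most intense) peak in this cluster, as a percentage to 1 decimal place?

Term probabilities: M 0.0050, M+2 0.0723, M+4 0.3519, M+6 0.5708. Base peak = M+6.
P(M+6) = C(3,3) × 0.17050^0 × 0.82950^3 = 1 × 1.0000 × 0.57075427 = 0.570754 (base)
P(M+2) = C(3,1) × 0.17050^2 × 0.82950^1 = 3 × 0.02907025 × 0.8295 = 0.072341
Relative intensity = 0.072341 / 0.570754 × 100 = 12.7

12.7%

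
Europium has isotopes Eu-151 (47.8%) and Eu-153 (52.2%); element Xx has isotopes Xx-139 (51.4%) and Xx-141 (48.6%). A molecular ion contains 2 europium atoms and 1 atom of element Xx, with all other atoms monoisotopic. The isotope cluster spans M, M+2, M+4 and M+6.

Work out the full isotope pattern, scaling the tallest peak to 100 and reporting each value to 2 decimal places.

Europium pattern (n=2): 0.228484 : 0.499032 : 0.272484
Element Xx pattern (n=1): 0.5140 : 0.4860
Convolve the two distributions (both contribute in 2-u steps):
  M: 0.228484×0.5140 = 0.117441
  M+2: 0.228484×0.4860 + 0.499032×0.5140 = 0.367546
  M+4: 0.499032×0.4860 + 0.272484×0.5140 = 0.382586
  M+6: 0.272484×0.4860 = 0.132427
Scale to base peak (0.382586) = 100: 30.70 : 96.07 : 100.00 : 34.61

30.70 : 96.07 : 100.00 : 34.61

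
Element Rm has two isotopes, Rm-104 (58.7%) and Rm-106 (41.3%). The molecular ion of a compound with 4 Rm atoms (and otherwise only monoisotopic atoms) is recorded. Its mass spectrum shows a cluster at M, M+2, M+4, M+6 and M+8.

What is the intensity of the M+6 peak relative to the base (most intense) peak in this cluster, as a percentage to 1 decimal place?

Term probabilities: M 0.1187, M+2 0.3341, M+4 0.3526, M+6 0.1654, M+8 0.0291. Base peak = M+4.
P(M+4) = C(4,2) × 0.587^2 × 0.413^2 = 6 × 0.344569 × 0.170569 = 0.352637 (base)
P(M+6) = C(4,3) × 0.587^1 × 0.413^3 = 4 × 0.5870 × 0.070445 = 0.165405
Relative intensity = 0.165405 / 0.352637 × 100 = 46.9

46.9%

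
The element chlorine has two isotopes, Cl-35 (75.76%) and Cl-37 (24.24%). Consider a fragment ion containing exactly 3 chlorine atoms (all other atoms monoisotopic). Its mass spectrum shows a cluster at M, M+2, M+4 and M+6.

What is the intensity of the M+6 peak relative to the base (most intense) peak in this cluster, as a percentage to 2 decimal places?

(0.7576 + 0.2424)^3 gives M 0.4348, M+2 0.4174, M+4 0.1335, M+6 0.0142; the largest is M.
P(M) = C(3,0) × 0.7576^3 × 0.2424^0 = 1 × 0.4348304 × 1.0000 = 0.434830 (base)
P(M+6) = C(3,3) × 0.7576^0 × 0.2424^3 = 1 × 1.0000 × 0.01424288 = 0.014243
Relative intensity = 0.014243 / 0.434830 × 100 = 3.28

3.28%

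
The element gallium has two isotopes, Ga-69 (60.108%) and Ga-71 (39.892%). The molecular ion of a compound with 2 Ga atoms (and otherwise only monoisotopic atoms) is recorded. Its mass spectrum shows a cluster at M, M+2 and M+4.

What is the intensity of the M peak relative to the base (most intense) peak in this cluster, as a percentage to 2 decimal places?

75.34%

(0.60108 + 0.39892)^2 gives M 0.3613, M+2 0.4796, M+4 0.1591; the largest is M+2.
P(M+2) = C(2,1) × 0.60108^1 × 0.39892^1 = 2 × 0.60108 × 0.39892 = 0.479566 (base)
P(M) = C(2,0) × 0.60108^2 × 0.39892^0 = 1 × 0.36129717 × 1.0000 = 0.361297
Relative intensity = 0.361297 / 0.479566 × 100 = 75.34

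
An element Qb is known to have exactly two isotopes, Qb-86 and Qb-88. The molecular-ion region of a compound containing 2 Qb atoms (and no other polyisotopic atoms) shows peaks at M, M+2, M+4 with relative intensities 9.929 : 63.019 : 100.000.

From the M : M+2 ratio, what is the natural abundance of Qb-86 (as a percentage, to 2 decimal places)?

23.96%

Write p for the Qb-86 fraction. I(M+2)/I(M) = [C(2,1)·p^1·(1−p)] / p^2 = 2·(1−p)/p = 63.019/9.929 = 6.3470
(1−p)/p = 6.3470/2 = 3.1735  ⇒  p = 1/(1 + 3.1735) = 0.2396
Qb-86: 23.96%, Qb-88: 76.04%.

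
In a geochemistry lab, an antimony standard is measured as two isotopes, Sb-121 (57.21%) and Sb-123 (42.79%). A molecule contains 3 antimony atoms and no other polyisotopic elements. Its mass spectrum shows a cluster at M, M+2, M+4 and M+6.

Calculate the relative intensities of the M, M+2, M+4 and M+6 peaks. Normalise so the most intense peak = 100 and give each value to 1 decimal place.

Each Sb atom is independently Sb-121 (p = 0.5721) or Sb-123 (q = 0.4279); the cluster is the binomial expansion (p + q)^3.
P(M) = 0.5721^3 = 0.187247
P(M+2) = 3 × 0.5721^2 × 0.4279^1 = 0.420153
P(M+4) = 3 × 0.5721^1 × 0.4279^2 = 0.314252
P(M+6) = 0.4279^3 = 0.078348
The M+2 peak is largest (0.420153); scaling to 100 gives 44.6 : 100.0 : 74.8 : 18.6.

44.6 : 100.0 : 74.8 : 18.6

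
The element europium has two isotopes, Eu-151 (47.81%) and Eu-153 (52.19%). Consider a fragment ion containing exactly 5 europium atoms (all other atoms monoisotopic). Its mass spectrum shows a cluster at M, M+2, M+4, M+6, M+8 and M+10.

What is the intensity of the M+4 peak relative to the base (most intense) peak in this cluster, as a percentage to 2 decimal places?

91.61%

(0.4781 + 0.5219)^5 gives M 0.0250, M+2 0.1363, M+4 0.2977, M+6 0.3249, M+8 0.1774, M+10 0.0387; the largest is M+6.
P(M+6) = C(5,3) × 0.4781^2 × 0.5219^3 = 10 × 0.22857961 × 0.14215492 = 0.324937 (base)
P(M+4) = C(5,2) × 0.4781^3 × 0.5219^2 = 10 × 0.10928391 × 0.27237961 = 0.297667
Relative intensity = 0.297667 / 0.324937 × 100 = 91.61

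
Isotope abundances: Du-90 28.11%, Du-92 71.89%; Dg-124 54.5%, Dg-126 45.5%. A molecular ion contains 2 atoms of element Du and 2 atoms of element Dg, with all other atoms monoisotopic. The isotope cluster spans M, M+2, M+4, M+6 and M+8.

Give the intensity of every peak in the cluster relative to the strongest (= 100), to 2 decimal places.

Element Du pattern (n=2): 0.07901721 : 0.40416558 : 0.51681721
Element Dg pattern (n=2): 0.297025 : 0.49595 : 0.207025
Convolve the two distributions (both contribute in 2-u steps):
  M: 0.07901721×0.297025 = 0.023470
  M+2: 0.07901721×0.49595 + 0.40416558×0.297025 = 0.159236
  M+4: 0.07901721×0.207025 + 0.40416558×0.49595 + 0.51681721×0.297025 = 0.370312
  M+6: 0.40416558×0.207025 + 0.51681721×0.49595 = 0.339988
  M+8: 0.51681721×0.207025 = 0.106994
Scale to base peak (0.370312) = 100: 6.34 : 43.00 : 100.00 : 91.81 : 28.89

6.34 : 43.00 : 100.00 : 91.81 : 28.89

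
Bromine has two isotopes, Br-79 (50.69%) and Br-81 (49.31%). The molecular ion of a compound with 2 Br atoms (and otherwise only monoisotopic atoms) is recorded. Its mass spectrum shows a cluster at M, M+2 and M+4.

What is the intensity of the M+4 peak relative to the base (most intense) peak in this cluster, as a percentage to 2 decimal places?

Term probabilities: M 0.2569, M+2 0.4999, M+4 0.2431. Base peak = M+2.
P(M+2) = C(2,1) × 0.5069^1 × 0.4931^1 = 2 × 0.5069 × 0.4931 = 0.499905 (base)
P(M+4) = C(2,2) × 0.5069^0 × 0.4931^2 = 1 × 1.0000 × 0.24314761 = 0.243148
Relative intensity = 0.243148 / 0.499905 × 100 = 48.64

48.64%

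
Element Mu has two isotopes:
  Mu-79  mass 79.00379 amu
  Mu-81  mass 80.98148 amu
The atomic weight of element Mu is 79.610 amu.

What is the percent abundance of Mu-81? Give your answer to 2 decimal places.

30.65%

Let x be the fractional abundance of Mu-79; then Mu-81 has abundance 1 − x.
79.00379·x + 80.98148·(1 − x) = 79.610
(79.00379 − 80.98148)·x = 79.610 − 80.98148
x = -1.37148 / -1.97769 = 0.69348 → 69.35% Mu-79, 30.65% Mu-81.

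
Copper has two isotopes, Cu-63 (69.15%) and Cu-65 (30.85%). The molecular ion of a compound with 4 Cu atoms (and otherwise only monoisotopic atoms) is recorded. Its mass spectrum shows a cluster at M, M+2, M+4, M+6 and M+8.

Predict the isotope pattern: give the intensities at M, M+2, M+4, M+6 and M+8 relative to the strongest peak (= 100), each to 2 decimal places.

56.04 : 100.00 : 66.92 : 19.90 : 2.22

The 4 Cu atoms are independent, so intensities follow the terms of (0.6915 + 0.3085)^4.
P(M) = 0.6915^4 = 0.228649
P(M+2) = 4 × 0.6915^3 × 0.3085^1 = 0.408030
P(M+4) = 6 × 0.6915^2 × 0.3085^2 = 0.273052
P(M+6) = 4 × 0.6915^1 × 0.3085^3 = 0.081212
P(M+8) = 0.3085^4 = 0.009058
The M+2 peak is largest (0.408030); scaling to 100 gives 56.04 : 100.00 : 66.92 : 19.90 : 2.22.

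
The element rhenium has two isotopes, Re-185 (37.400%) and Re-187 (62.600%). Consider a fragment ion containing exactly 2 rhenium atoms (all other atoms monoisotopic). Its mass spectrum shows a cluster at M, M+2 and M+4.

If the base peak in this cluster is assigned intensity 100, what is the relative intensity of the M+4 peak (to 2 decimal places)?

83.69

Term probabilities: M 0.1399, M+2 0.4682, M+4 0.3919. Base peak = M+2.
P(M+2) = C(2,1) × 0.37400^1 × 0.62600^1 = 2 × 0.3740 × 0.6260 = 0.468248 (base)
P(M+4) = C(2,2) × 0.37400^0 × 0.62600^2 = 1 × 1.0000 × 0.391876 = 0.391876
Relative intensity = 0.391876 / 0.468248 × 100 = 83.69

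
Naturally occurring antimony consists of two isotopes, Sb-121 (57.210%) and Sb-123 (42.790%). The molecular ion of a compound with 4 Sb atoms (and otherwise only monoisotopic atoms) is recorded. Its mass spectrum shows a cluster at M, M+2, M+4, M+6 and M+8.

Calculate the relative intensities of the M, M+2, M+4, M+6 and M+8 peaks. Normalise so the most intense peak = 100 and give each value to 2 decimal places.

The 4 Sb atoms are independent, so intensities follow the terms of (0.57210 + 0.42790)^4.
P(M) = 0.57210^4 = 0.107124
P(M+2) = 4 × 0.57210^3 × 0.42790^1 = 0.320493
P(M+4) = 6 × 0.57210^2 × 0.42790^2 = 0.359567
P(M+6) = 4 × 0.57210^1 × 0.42790^3 = 0.179291
P(M+8) = 0.42790^4 = 0.033525
The M+4 peak is largest (0.359567); scaling to 100 gives 29.79 : 89.13 : 100.00 : 49.86 : 9.32.

29.79 : 89.13 : 100.00 : 49.86 : 9.32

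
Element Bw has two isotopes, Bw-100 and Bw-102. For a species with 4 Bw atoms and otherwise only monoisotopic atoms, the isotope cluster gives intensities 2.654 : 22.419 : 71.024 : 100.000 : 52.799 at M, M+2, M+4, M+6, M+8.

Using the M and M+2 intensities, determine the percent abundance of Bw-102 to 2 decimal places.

Let p = fractional abundance of Bw-100. I(M+2)/I(M) = [C(4,1)·p^3·(1−p)] / p^4 = 4·(1−p)/p = 22.419/2.654 = 8.4472
(1−p)/p = 8.4472/4 = 2.1118  ⇒  p = 1/(1 + 2.1118) = 0.3214
Bw-100: 32.14%, Bw-102: 67.86%.

67.86%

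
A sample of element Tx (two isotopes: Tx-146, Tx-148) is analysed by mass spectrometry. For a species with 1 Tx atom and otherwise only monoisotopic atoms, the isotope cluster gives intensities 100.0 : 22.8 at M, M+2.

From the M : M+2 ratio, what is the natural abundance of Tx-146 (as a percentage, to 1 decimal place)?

81.4%

Let p = fractional abundance of Tx-146. I(M+2)/I(M) = [C(1,1)·p^0·(1−p)] / p^1 = 1·(1−p)/p = 22.8/100.0 = 0.2280
(1−p)/p = 0.2280/1 = 0.2280  ⇒  p = 1/(1 + 0.2280) = 0.8143
Tx-146: 81.4%, Tx-148: 18.6%.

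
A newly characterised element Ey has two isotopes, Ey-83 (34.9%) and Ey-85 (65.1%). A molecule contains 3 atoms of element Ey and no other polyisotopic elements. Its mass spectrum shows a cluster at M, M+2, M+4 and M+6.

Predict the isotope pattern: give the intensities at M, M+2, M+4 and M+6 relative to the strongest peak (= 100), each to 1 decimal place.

9.6 : 53.6 : 100.0 : 62.2

Each Ey atom is independently Ey-83 (p = 0.349) or Ey-85 (q = 0.651); the cluster is the binomial expansion (p + q)^3.
P(M) = 0.349^3 = 0.042509
P(M+2) = 3 × 0.349^2 × 0.651^1 = 0.237877
P(M+4) = 3 × 0.349^1 × 0.651^2 = 0.443720
P(M+6) = 0.651^3 = 0.275894
The M+4 peak is largest (0.443720); scaling to 100 gives 9.6 : 53.6 : 100.0 : 62.2.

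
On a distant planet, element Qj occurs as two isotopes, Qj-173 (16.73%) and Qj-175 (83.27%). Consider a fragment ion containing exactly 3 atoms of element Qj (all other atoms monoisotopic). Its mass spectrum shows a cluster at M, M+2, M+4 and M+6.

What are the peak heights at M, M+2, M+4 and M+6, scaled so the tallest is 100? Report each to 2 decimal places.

Each Qj atom is independently Qj-173 (p = 0.1673) or Qj-175 (q = 0.8327); the cluster is the binomial expansion (p + q)^3.
P(M) = 0.1673^3 = 0.004683
P(M+2) = 3 × 0.1673^2 × 0.8327^1 = 0.069920
P(M+4) = 3 × 0.1673^1 × 0.8327^2 = 0.348012
P(M+6) = 0.8327^3 = 0.577385
The M+6 peak is largest (0.577385); scaling to 100 gives 0.81 : 12.11 : 60.27 : 100.00.

0.81 : 12.11 : 60.27 : 100.00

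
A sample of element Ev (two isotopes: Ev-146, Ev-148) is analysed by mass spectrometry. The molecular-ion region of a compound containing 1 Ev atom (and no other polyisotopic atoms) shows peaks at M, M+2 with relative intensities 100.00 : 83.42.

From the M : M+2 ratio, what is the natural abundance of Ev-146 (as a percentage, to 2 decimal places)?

54.52%

Write p for the Ev-146 fraction. I(M+2)/I(M) = [C(1,1)·p^0·(1−p)] / p^1 = 1·(1−p)/p = 83.42/100.00 = 0.8342
(1−p)/p = 0.8342/1 = 0.8342  ⇒  p = 1/(1 + 0.8342) = 0.5452
Ev-146: 54.52%, Ev-148: 45.48%.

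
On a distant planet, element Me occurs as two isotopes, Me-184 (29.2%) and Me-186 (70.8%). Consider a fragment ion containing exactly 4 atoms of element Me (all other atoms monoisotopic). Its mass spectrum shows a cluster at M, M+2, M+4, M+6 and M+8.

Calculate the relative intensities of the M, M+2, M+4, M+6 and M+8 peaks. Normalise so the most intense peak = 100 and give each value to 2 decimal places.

1.75 : 17.01 : 61.86 : 100.00 : 60.62

Each Me atom is independently Me-184 (p = 0.292) or Me-186 (q = 0.708); the cluster is the binomial expansion (p + q)^4.
P(M) = 0.292^4 = 0.007270
P(M+2) = 4 × 0.292^3 × 0.708^1 = 0.070509
P(M+4) = 6 × 0.292^2 × 0.708^2 = 0.256439
P(M+6) = 4 × 0.292^1 × 0.708^3 = 0.414517
P(M+8) = 0.708^4 = 0.251266
The M+6 peak is largest (0.414517); scaling to 100 gives 1.75 : 17.01 : 61.86 : 100.00 : 60.62.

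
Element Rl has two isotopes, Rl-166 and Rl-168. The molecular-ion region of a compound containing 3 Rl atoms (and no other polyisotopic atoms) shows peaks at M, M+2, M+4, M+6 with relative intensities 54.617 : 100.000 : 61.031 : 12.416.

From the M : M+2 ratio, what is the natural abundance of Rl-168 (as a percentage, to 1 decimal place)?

Write p for the Rl-166 fraction. I(M+2)/I(M) = [C(3,1)·p^2·(1−p)] / p^3 = 3·(1−p)/p = 100.000/54.617 = 1.8309
(1−p)/p = 1.8309/3 = 0.6103  ⇒  p = 1/(1 + 0.6103) = 0.6210
Rl-166: 62.1%, Rl-168: 37.9%.

37.9%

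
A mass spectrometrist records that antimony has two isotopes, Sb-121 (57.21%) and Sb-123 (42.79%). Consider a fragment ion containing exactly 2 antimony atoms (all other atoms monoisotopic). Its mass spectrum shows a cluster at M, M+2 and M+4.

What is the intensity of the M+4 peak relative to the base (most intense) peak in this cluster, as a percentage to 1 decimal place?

Binomial terms of (0.5721 + 0.4279)^2: M 0.3273, M+2 0.4896, M+4 0.1831 → M+2 is the base peak.
P(M+2) = C(2,1) × 0.5721^1 × 0.4279^1 = 2 × 0.5721 × 0.4279 = 0.489603 (base)
P(M+4) = C(2,2) × 0.5721^0 × 0.4279^2 = 1 × 1.0000 × 0.18309841 = 0.183098
Relative intensity = 0.183098 / 0.489603 × 100 = 37.4

37.4%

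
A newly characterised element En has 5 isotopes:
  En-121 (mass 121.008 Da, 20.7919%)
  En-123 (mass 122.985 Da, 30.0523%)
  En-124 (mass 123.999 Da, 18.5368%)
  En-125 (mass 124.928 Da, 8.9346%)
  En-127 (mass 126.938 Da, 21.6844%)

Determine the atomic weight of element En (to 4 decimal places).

Weight each isotope mass by its fractional abundance: 0.207919 × 121.008 + 0.300523 × 122.985 + 0.185368 × 123.999 + 0.089346 × 124.928 + 0.216844 × 126.938
= 25.15986 + 36.95982 + 22.98545 + 11.16182 + 27.52574 = 123.79269 Da

123.7927 Da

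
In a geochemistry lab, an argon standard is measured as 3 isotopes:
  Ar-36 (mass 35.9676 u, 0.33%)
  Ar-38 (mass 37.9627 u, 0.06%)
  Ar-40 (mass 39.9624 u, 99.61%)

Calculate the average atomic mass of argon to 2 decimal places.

Weight each isotope mass by its fractional abundance: 0.0033 × 35.9676 + 0.0006 × 37.9627 + 0.9961 × 39.9624
= 0.11869 + 0.02278 + 39.80655 = 39.94802 u

39.95 u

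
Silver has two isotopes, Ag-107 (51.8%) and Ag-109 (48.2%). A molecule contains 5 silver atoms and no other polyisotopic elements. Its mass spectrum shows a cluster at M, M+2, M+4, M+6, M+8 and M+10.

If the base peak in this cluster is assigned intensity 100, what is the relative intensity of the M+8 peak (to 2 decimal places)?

43.29

Term probabilities: M 0.0373, M+2 0.1735, M+4 0.3229, M+6 0.3005, M+8 0.1398, M+10 0.0260. Base peak = M+4.
P(M+4) = C(5,2) × 0.518^3 × 0.482^2 = 10 × 0.13899183 × 0.232324 = 0.322911 (base)
P(M+8) = C(5,4) × 0.518^1 × 0.482^4 = 5 × 0.5180 × 0.05397444 = 0.139794
Relative intensity = 0.139794 / 0.322911 × 100 = 43.29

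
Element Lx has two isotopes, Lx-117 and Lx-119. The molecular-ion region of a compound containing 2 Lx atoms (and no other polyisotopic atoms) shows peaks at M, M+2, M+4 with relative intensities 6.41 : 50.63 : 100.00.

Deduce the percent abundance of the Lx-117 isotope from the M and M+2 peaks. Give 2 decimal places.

Write p for the Lx-117 fraction. I(M+2)/I(M) = [C(2,1)·p^1·(1−p)] / p^2 = 2·(1−p)/p = 50.63/6.41 = 7.8986
(1−p)/p = 7.8986/2 = 3.9493  ⇒  p = 1/(1 + 3.9493) = 0.2020
Lx-117: 20.20%, Lx-119: 79.80%.

20.20%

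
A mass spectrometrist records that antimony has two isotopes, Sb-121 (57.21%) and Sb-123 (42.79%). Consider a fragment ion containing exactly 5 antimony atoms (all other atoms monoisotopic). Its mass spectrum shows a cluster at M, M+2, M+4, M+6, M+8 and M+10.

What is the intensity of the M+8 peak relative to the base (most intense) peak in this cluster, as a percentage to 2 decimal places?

Binomial terms of (0.5721 + 0.4279)^5: M 0.0613, M+2 0.2292, M+4 0.3428, M+6 0.2564, M+8 0.0959, M+10 0.0143 → M+4 is the base peak.
P(M+4) = C(5,2) × 0.5721^3 × 0.4279^2 = 10 × 0.18724742 × 0.18309841 = 0.342847 (base)
P(M+8) = C(5,4) × 0.5721^1 × 0.4279^4 = 5 × 0.5721 × 0.03352503 = 0.095898
Relative intensity = 0.095898 / 0.342847 × 100 = 27.97

27.97%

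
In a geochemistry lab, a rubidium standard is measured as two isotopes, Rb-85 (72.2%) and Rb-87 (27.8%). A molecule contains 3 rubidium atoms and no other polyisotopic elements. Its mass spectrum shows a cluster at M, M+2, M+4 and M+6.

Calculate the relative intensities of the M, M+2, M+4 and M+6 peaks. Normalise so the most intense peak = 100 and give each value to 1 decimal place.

86.6 : 100.0 : 38.5 : 4.9

Each Rb atom is independently Rb-85 (p = 0.722) or Rb-87 (q = 0.278); the cluster is the binomial expansion (p + q)^3.
P(M) = 0.722^3 = 0.376367
P(M+2) = 3 × 0.722^2 × 0.278^1 = 0.434751
P(M+4) = 3 × 0.722^1 × 0.278^2 = 0.167397
P(M+6) = 0.278^3 = 0.021485
The M+2 peak is largest (0.434751); scaling to 100 gives 86.6 : 100.0 : 38.5 : 4.9.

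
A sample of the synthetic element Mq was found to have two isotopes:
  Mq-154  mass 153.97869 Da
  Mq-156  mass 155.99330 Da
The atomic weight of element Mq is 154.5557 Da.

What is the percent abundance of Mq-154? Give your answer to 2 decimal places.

71.36%

Let x be the fractional abundance of Mq-154; then Mq-156 has abundance 1 − x.
153.97869·x + 155.99330·(1 − x) = 154.5557
(153.97869 − 155.99330)·x = 154.5557 − 155.99330
x = -1.43760 / -2.01461 = 0.71359 → 71.36% Mq-154, 28.64% Mq-156.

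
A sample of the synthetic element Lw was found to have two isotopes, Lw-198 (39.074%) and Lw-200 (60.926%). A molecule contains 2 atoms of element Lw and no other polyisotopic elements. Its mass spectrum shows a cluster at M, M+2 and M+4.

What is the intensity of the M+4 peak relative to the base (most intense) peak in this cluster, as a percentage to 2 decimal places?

77.96%

Term probabilities: M 0.1527, M+2 0.4761, M+4 0.3712. Base peak = M+2.
P(M+2) = C(2,1) × 0.39074^1 × 0.60926^1 = 2 × 0.39074 × 0.60926 = 0.476125 (base)
P(M+4) = C(2,2) × 0.39074^0 × 0.60926^2 = 1 × 1.0000 × 0.37119775 = 0.371198
Relative intensity = 0.371198 / 0.476125 × 100 = 77.96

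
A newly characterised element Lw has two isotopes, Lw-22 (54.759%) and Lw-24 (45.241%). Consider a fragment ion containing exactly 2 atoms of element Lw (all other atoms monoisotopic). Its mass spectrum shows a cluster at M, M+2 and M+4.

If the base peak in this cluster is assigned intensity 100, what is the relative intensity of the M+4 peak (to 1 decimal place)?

Binomial terms of (0.54759 + 0.45241)^2: M 0.2999, M+2 0.4955, M+4 0.2047 → M+2 is the base peak.
P(M+2) = C(2,1) × 0.54759^1 × 0.45241^1 = 2 × 0.54759 × 0.45241 = 0.495470 (base)
P(M+4) = C(2,2) × 0.54759^0 × 0.45241^2 = 1 × 1.0000 × 0.20467481 = 0.204675
Relative intensity = 0.204675 / 0.495470 × 100 = 41.3

41.3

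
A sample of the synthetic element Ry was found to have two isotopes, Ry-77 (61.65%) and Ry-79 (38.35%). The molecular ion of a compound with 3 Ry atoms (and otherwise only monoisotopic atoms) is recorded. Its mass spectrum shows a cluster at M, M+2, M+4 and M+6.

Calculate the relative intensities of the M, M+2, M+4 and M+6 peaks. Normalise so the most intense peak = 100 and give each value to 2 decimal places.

53.59 : 100.00 : 62.21 : 12.90

The 3 Ry atoms are independent, so intensities follow the terms of (0.6165 + 0.3835)^3.
P(M) = 0.6165^3 = 0.234315
P(M+2) = 3 × 0.6165^2 × 0.3835^1 = 0.437273
P(M+4) = 3 × 0.6165^1 × 0.3835^2 = 0.272010
P(M+6) = 0.3835^3 = 0.056402
The M+2 peak is largest (0.437273); scaling to 100 gives 53.59 : 100.00 : 62.21 : 12.90.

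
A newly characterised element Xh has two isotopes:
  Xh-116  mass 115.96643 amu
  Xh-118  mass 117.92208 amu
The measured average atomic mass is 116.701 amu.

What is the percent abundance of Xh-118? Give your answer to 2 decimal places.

With x = fraction of Xh-116 (so Xh-118 is 1 − x):
115.96643·x + 117.92208·(1 − x) = 116.701
(115.96643 − 117.92208)·x = 116.701 − 117.92208
x = -1.22108 / -1.95565 = 0.62439 → 62.44% Xh-116, 37.56% Xh-118.

37.56%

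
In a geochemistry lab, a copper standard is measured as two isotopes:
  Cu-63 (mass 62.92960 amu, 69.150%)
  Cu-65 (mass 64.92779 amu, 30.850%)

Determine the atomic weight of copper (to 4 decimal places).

Ar = Σ fᵢ·mᵢ = 0.69150 × 62.92960 + 0.30850 × 64.92779
= 43.515818 + 20.030223 = 63.546041 amu

63.5460 amu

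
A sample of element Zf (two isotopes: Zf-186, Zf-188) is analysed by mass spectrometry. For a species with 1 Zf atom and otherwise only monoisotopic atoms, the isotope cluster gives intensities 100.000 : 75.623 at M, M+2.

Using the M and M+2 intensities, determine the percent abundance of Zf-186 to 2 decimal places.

If p is the fraction of Zf that is Zf-186, then I(M+2)/I(M) = [C(1,1)·p^0·(1−p)] / p^1 = 1·(1−p)/p = 75.623/100.000 = 0.7562
(1−p)/p = 0.7562/1 = 0.7562  ⇒  p = 1/(1 + 0.7562) = 0.5694
Zf-186: 56.94%, Zf-188: 43.06%.

56.94%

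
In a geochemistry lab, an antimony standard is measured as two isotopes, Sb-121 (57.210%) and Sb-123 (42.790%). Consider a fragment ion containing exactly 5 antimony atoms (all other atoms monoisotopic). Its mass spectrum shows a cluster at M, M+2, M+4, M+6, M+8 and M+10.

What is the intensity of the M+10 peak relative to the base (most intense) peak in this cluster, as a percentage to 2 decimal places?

4.18%

(0.57210 + 0.42790)^5 gives M 0.0613, M+2 0.2292, M+4 0.3428, M+6 0.2564, M+8 0.0959, M+10 0.0143; the largest is M+4.
P(M+4) = C(5,2) × 0.57210^3 × 0.42790^2 = 10 × 0.18724742 × 0.18309841 = 0.342847 (base)
P(M+10) = C(5,5) × 0.57210^0 × 0.42790^5 = 1 × 1.0000 × 0.01434536 = 0.014345
Relative intensity = 0.014345 / 0.342847 × 100 = 4.18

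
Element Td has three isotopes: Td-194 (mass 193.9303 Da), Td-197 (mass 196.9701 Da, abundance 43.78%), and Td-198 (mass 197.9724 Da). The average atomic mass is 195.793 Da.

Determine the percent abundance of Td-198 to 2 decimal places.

13.16%

The remaining 56.22% is split between Td-194 (fraction x) and Td-198 (fraction 0.5622 − x).
Substituting: 193.9303x + 197.9724(0.5622 − x) = 109.55949022
(193.9303 − 197.9724)x = -1.74059306  ⇒  x = 0.43062, y = 0.13158
Td-194: 43.06%, Td-198: 13.16%.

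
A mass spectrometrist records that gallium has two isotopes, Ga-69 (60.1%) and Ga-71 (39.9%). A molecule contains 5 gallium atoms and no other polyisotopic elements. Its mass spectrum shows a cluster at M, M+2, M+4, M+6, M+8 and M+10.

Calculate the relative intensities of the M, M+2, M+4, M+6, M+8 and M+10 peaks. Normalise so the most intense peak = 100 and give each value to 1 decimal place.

22.7 : 75.3 : 100.0 : 66.4 : 22.0 : 2.9

The 5 Ga atoms are independent, so intensities follow the terms of (0.601 + 0.399)^5.
P(M) = 0.601^5 = 0.078410
P(M+2) = 5 × 0.601^4 × 0.399^1 = 0.260280
P(M+4) = 10 × 0.601^3 × 0.399^2 = 0.345596
P(M+6) = 10 × 0.601^2 × 0.399^3 = 0.229439
P(M+8) = 5 × 0.601^1 × 0.399^4 = 0.076162
P(M+10) = 0.399^5 = 0.010113
The M+4 peak is largest (0.345596); scaling to 100 gives 22.7 : 75.3 : 100.0 : 66.4 : 22.0 : 2.9.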